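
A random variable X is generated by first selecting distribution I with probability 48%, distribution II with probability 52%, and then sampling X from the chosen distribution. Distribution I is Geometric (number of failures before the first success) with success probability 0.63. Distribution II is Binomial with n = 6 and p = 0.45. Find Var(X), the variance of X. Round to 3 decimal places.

Per component, I: μ=0.587302, E[X²]=1.27715; II: μ=2.7, E[X²]=8.775.
E[X] = 0.48·0.587302 + 0.52·2.7 = 1.6859.
E[X²] = 0.48·1.27715 + 0.52·8.775 = 5.17603.
Var(X) = E[X²] − (E[X])² = 5.17603 − 2.84227 = 2.33376.

2.334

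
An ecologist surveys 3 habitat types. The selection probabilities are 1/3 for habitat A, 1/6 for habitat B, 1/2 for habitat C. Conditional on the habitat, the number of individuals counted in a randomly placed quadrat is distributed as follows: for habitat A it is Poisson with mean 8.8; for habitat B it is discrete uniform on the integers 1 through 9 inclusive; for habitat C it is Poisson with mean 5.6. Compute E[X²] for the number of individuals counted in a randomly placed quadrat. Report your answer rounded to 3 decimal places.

52.504

For each component E[X²] = Var + (mean)², giving A: 86.24; B: 31.6667; C: 36.96.
Overall E[X²] = 0.333333·86.24 + 0.166667·31.6667 + 0.5·36.96 = 52.5044.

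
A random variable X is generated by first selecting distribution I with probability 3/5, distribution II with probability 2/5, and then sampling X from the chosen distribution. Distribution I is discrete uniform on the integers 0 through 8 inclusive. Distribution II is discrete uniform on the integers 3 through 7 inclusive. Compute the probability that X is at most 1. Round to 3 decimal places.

Conditional on each component, P(X ≤ 1): I: 0.222222; II: 0.
By total probability, P(X ≤ 1) = 0.6·0.222222 + 0.4·0 = 0.133333.

0.133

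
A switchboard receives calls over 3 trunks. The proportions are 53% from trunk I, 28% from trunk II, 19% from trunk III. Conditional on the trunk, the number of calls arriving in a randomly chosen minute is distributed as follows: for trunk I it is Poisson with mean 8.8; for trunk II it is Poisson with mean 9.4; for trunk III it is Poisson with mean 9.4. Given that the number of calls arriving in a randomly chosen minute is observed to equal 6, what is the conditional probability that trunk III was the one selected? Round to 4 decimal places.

0.1696

Likelihoods P(X=6 | ·): I: 0.0972237; II: 0.0792623; III: 0.0792623.
Posterior ∝ prior × likelihood. Numerator for III: 0.19·0.0792623 = 0.0150598.
Normalizing constant: 0.53·0.0972237 + 0.28·0.0792623 + 0.19·0.0792623 = 0.0887818.
P(III | observation) = 0.0150598 / 0.0887818 = 0.169627.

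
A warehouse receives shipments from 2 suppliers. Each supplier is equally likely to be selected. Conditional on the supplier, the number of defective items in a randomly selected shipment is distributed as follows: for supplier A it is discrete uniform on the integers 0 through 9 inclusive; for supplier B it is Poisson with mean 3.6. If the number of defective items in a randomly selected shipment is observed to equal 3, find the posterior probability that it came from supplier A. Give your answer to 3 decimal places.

Likelihoods P(X=3 | ·): A: 0.1; B: 0.212469.
Posterior ∝ prior × likelihood. Numerator for A: 0.5·0.1 = 0.05.
Normalizing constant: 0.5·0.1 + 0.5·0.212469 = 0.156235.
P(A | observation) = 0.05 / 0.156235 = 0.320031.

0.320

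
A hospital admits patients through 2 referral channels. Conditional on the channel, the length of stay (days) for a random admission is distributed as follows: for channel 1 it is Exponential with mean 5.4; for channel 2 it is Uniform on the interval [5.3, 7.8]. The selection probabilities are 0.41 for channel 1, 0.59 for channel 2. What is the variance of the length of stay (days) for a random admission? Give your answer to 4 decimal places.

12.5828

Per component, 1: μ=5.4, E[X²]=58.32; 2: μ=6.55, E[X²]=43.4233.
E[X] = 0.41·5.4 + 0.59·6.55 = 6.0785.
E[X²] = 0.41·58.32 + 0.59·43.4233 = 49.531.
Var(X) = E[X²] − (E[X])² = 49.531 − 36.9482 = 12.5828.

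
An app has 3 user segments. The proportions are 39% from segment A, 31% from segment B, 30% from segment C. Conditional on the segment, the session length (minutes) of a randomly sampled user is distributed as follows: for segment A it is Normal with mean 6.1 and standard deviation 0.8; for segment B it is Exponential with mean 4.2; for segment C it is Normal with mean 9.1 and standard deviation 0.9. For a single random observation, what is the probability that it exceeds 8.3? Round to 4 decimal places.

0.2880

Conditional on each segment, P(X > 8.3): A: 0.00297976; B: 0.138596; C: 0.812969.
By total probability, P(X > 8.3) = 0.39·0.00297976 + 0.31·0.138596 + 0.3·0.812969 = 0.288018.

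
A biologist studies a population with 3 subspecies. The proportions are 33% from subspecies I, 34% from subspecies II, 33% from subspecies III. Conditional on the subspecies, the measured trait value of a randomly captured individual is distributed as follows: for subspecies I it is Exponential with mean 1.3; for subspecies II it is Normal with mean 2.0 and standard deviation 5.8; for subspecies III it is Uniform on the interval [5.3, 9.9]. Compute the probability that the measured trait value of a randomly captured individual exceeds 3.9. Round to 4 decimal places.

0.4728

Conditional on each subspecies, P(X > 3.9): I: 0.0497871; II: 0.371612; III: 1.
By total probability, P(X > 3.9) = 0.33·0.0497871 + 0.34·0.371612 + 0.33·1 = 0.472778.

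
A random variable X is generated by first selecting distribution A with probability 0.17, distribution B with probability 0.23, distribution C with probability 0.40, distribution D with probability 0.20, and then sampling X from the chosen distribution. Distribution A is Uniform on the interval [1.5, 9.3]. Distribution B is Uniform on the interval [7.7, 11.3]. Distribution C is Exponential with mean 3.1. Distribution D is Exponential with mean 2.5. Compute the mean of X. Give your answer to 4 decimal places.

Component means — A: 5.4; B: 9.5; C: 3.1; D: 2.5.
E[X] = 0.17·5.4 + 0.23·9.5 + 0.4·3.1 + 0.2·2.5 = 4.843.

4.8430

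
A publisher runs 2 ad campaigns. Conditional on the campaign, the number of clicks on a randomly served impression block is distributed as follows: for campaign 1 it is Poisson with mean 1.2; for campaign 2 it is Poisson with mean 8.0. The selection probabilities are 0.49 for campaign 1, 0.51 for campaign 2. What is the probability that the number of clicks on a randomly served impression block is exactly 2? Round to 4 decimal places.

Conditional on each campaign, P(X = 2): 1: 0.21686; 2: 0.0107348.
By total probability, P(X = 2) = 0.49·0.21686 + 0.51·0.0107348 = 0.111736.

0.1117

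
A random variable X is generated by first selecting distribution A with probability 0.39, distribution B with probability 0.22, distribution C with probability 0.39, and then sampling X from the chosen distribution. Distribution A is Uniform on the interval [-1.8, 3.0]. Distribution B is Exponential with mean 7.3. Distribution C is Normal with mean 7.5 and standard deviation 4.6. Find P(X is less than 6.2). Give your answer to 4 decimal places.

0.6675

Conditional on each component, P(X < 6.2): A: 1; B: 0.572292; C: 0.388738.
By total probability, P(X < 6.2) = 0.39·1 + 0.22·0.572292 + 0.39·0.388738 = 0.667512.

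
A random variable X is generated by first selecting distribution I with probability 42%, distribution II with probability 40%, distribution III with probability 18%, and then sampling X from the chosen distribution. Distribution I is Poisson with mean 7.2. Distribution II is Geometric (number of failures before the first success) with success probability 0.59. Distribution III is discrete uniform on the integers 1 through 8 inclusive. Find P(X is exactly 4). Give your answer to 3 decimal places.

0.064

Conditional on each component, P(X = 4): I: 0.0835985; II: 0.016672; III: 0.125.
By total probability, P(X = 4) = 0.42·0.0835985 + 0.4·0.016672 + 0.18·0.125 = 0.0642802.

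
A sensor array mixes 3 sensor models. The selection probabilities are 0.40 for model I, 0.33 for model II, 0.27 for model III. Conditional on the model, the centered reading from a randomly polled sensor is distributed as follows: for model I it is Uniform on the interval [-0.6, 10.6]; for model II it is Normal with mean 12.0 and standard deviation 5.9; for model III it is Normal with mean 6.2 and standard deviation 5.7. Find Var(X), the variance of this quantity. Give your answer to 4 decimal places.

Per component, I: μ=5, E[X²]=35.4533; II: μ=12, E[X²]=178.81; III: μ=6.2, E[X²]=70.93.
E[X] = 0.4·5 + 0.33·12 + 0.27·6.2 = 7.634.
E[X²] = 0.4·35.4533 + 0.33·178.81 + 0.27·70.93 = 92.3397.
Var(X) = E[X²] − (E[X])² = 92.3397 − 58.278 = 34.0618.

34.0618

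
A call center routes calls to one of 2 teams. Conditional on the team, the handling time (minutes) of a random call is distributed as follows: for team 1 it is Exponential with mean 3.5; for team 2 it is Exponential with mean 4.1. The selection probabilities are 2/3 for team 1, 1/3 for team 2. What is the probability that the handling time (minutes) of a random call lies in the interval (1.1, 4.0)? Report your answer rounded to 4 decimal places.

Conditional on each team, P(1.1 < X < 4.0): 1: 0.411404; 2: 0.387722.
By total probability, P(1.1 < X < 4.0) = 0.666667·0.411404 + 0.333333·0.387722 = 0.40351.

0.4035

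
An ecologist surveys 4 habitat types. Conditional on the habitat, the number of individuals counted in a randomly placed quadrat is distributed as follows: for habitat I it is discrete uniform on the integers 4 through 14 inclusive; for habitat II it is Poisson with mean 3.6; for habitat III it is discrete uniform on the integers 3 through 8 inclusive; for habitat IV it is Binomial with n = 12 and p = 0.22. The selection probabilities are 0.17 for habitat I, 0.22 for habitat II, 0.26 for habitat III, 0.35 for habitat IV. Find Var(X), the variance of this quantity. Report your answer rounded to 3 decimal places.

Per component, I: μ=9, E[X²]=91; II: μ=3.6, E[X²]=16.56; III: μ=5.5, E[X²]=33.1667; IV: μ=2.64, E[X²]=9.0288.
E[X] = 0.17·9 + 0.22·3.6 + 0.26·5.5 + 0.35·2.64 = 4.676.
E[X²] = 0.17·91 + 0.22·16.56 + 0.26·33.1667 + 0.35·9.0288 = 30.8966.
Var(X) = E[X²] − (E[X])² = 30.8966 − 21.865 = 9.03164.

9.032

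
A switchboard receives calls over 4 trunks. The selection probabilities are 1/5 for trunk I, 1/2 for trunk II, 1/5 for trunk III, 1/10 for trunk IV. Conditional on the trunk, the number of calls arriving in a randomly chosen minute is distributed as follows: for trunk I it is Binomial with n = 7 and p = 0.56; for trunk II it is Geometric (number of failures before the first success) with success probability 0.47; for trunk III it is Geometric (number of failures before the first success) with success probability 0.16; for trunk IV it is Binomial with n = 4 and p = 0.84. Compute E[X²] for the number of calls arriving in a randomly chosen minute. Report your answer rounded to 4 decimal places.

For each component E[X²] = Var + (mean)², giving I: 17.0912; II: 3.67089; III: 60.375; IV: 11.8272.
Overall E[X²] = 0.2·17.0912 + 0.5·3.67089 + 0.2·60.375 + 0.1·11.8272 = 18.5114.

18.5114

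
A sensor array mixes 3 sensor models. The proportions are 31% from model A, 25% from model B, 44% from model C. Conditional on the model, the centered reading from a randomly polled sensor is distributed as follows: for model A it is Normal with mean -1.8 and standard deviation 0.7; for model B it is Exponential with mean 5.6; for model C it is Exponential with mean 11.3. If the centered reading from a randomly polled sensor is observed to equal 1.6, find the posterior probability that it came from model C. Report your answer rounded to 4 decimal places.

Likelihoods f(1.6 | ·): A: 4.29447e-06; B: 0.134192; C: 0.0768119.
Posterior ∝ prior × likelihood. Numerator for C: 0.44·0.0768119 = 0.0337972.
Normalizing constant: 0.31·4.29447e-06 + 0.25·0.134192 + 0.44·0.0768119 = 0.0673467.
P(C | observation) = 0.0337972 / 0.0673467 = 0.50184.

0.5018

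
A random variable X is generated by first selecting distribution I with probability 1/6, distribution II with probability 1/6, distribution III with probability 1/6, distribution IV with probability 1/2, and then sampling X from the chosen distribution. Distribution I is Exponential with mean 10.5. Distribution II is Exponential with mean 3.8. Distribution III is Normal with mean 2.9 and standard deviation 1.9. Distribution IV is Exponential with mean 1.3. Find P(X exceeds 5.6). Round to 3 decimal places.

0.156

Conditional on each component, P(X > 5.6): I: 0.586646; II: 0.22908; III: 0.0776507; IV: 0.0134646.
By total probability, P(X > 5.6) = 0.166667·0.586646 + 0.166667·0.22908 + 0.166667·0.0776507 + 0.5·0.0134646 = 0.155628.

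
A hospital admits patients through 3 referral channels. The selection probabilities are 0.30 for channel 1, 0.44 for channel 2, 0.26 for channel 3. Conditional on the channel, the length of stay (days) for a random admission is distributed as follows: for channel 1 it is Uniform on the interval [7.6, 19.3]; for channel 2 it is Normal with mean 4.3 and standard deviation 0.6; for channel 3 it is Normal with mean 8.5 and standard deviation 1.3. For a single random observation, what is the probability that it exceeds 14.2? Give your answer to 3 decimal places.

0.131

Conditional on each channel, P(X > 14.2): 1: 0.435897; 2: 0; 3: 5.80954e-06.
By total probability, P(X > 14.2) = 0.3·0.435897 + 0.44·0 + 0.26·5.80954e-06 = 0.130771.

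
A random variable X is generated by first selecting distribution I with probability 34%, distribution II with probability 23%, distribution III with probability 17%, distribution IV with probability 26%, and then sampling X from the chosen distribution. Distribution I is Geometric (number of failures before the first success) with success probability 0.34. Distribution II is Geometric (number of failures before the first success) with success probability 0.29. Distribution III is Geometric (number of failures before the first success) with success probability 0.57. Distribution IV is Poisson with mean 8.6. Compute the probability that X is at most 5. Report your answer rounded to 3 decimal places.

Conditional on each component, P(X ≤ 5): I: 0.917346; II: 0.8719; III: 0.993679; IV: 0.142228.
By total probability, P(X ≤ 5) = 0.34·0.917346 + 0.23·0.8719 + 0.17·0.993679 + 0.26·0.142228 = 0.718339.

0.718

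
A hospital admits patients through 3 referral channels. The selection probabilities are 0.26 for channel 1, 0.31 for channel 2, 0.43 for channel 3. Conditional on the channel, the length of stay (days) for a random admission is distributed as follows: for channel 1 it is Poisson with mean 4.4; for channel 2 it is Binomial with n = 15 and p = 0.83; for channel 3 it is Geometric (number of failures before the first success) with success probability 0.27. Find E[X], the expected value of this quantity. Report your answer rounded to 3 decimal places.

Component means — 1: 4.4; 2: 12.45; 3: 2.7037.
E[X] = 0.26·4.4 + 0.31·12.45 + 0.43·2.7037 = 6.16609.

6.166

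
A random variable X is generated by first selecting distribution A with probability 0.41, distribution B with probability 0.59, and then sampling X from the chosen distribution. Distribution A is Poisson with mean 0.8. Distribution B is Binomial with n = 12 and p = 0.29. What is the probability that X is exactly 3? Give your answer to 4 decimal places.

Conditional on each component, P(X = 3): A: 0.0383427; B: 0.246004.
By total probability, P(X = 3) = 0.41·0.0383427 + 0.59·0.246004 = 0.160863.

0.1609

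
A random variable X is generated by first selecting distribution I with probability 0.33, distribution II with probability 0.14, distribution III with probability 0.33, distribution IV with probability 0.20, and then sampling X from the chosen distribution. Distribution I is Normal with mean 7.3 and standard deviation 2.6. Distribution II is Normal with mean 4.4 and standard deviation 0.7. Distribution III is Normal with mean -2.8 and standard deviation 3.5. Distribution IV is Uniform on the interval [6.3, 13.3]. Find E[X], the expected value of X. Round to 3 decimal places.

Component means — I: 7.3; II: 4.4; III: -2.8; IV: 9.8.
E[X] = 0.33·7.3 + 0.14·4.4 + 0.33·-2.8 + 0.2·9.8 = 4.061.

4.061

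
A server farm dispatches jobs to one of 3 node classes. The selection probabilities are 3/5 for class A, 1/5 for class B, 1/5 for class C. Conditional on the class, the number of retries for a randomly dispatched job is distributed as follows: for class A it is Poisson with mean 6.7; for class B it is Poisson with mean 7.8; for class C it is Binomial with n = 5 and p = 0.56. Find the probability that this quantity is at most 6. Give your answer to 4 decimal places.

0.5649

Conditional on each class, P(X ≤ 6): A: 0.495297; B: 0.338407; C: 1.
By total probability, P(X ≤ 6) = 0.6·0.495297 + 0.2·0.338407 + 0.2·1 = 0.56486.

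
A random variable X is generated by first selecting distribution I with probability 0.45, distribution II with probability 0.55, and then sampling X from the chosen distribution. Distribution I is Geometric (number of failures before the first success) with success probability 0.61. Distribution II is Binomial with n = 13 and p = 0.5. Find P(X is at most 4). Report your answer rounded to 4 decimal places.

Conditional on each component, P(X ≤ 4): I: 0.990978; II: 0.133423.
By total probability, P(X ≤ 4) = 0.45·0.990978 + 0.55·0.133423 = 0.519322.

0.5193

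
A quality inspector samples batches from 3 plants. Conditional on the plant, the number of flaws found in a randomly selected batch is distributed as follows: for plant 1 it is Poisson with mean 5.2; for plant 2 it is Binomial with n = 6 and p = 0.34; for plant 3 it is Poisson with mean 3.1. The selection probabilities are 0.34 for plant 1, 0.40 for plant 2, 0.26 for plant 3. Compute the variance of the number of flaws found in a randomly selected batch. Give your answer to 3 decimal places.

4.977

Per component, 1: μ=5.2, E[X²]=32.24; 2: μ=2.04, E[X²]=5.508; 3: μ=3.1, E[X²]=12.71.
E[X] = 0.34·5.2 + 0.4·2.04 + 0.26·3.1 = 3.39.
E[X²] = 0.34·32.24 + 0.4·5.508 + 0.26·12.71 = 16.4694.
Var(X) = E[X²] − (E[X])² = 16.4694 − 11.4921 = 4.9773.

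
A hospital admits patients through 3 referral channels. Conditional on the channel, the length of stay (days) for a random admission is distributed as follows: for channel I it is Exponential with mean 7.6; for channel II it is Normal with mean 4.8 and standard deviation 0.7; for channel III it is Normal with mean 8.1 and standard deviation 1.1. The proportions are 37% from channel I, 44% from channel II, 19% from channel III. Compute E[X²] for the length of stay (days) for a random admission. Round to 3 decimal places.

65.791

For each component E[X²] = Var + (mean)², giving I: 115.52; II: 23.53; III: 66.82.
Overall E[X²] = 0.37·115.52 + 0.44·23.53 + 0.19·66.82 = 65.7914.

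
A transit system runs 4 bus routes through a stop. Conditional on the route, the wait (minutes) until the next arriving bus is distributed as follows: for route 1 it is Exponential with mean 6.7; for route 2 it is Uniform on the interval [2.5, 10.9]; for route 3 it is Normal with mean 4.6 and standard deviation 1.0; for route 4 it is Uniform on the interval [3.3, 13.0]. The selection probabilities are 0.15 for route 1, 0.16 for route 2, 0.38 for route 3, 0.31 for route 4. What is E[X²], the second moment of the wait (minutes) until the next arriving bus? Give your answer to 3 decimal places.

For each component E[X²] = Var + (mean)², giving 1: 89.78; 2: 50.77; 3: 22.16; 4: 74.2633.
Overall E[X²] = 0.15·89.78 + 0.16·50.77 + 0.38·22.16 + 0.31·74.2633 = 53.0326.

53.033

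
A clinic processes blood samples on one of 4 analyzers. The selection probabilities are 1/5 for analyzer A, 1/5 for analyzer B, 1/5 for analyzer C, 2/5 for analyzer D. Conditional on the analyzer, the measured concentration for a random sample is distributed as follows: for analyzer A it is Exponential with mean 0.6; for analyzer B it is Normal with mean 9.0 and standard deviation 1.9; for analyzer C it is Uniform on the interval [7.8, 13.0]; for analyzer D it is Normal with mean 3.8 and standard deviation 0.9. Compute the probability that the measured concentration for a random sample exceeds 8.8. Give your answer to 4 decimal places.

Conditional on each analyzer, P(X > 8.8): A: 4.26921e-07; B: 0.541917; C: 0.807692; D: 1.38365e-08.
By total probability, P(X > 8.8) = 0.2·4.26921e-07 + 0.2·0.541917 + 0.2·0.807692 + 0.4·1.38365e-08 = 0.269922.

0.2699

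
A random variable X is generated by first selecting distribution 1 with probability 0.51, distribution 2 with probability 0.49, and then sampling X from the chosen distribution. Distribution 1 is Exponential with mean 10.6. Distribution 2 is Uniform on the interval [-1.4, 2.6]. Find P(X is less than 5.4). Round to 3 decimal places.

0.694

Conditional on each component, P(X < 5.4): 1: 0.399164; 2: 1.
By total probability, P(X < 5.4) = 0.51·0.399164 + 0.49·1 = 0.693574.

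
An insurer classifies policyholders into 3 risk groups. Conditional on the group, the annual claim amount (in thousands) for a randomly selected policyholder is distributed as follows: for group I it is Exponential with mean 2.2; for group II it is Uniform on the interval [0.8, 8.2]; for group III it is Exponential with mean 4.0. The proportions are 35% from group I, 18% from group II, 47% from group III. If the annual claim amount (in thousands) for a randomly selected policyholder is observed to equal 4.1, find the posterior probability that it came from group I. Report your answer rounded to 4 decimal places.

Likelihoods f(4.1 | ·): I: 0.0705034; II: 0.135135; III: 0.0896991.
Posterior ∝ prior × likelihood. Numerator for I: 0.35·0.0705034 = 0.0246762.
Normalizing constant: 0.35·0.0705034 + 0.18·0.135135 + 0.47·0.0896991 = 0.0911591.
P(I | observation) = 0.0246762 / 0.0911591 = 0.270694.

0.2707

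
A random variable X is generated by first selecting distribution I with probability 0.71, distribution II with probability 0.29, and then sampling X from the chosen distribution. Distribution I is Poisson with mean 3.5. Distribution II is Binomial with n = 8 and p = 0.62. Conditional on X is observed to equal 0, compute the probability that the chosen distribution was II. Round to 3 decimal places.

0.006

Likelihoods P(X=0 | ·): I: 0.0301974; II: 0.000434779.
Posterior ∝ prior × likelihood. Numerator for II: 0.29·0.000434779 = 0.000126086.
Normalizing constant: 0.71·0.0301974 + 0.29·0.000434779 = 0.0215662.
P(II | observation) = 0.000126086 / 0.0215662 = 0.00584645.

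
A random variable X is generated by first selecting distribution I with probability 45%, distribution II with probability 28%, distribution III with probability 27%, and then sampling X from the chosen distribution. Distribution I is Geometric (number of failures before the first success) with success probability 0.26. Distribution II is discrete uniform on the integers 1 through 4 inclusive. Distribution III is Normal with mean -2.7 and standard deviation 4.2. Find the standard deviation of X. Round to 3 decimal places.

Per component, I: μ=2.84615, E[X²]=19.0473; II: μ=2.5, E[X²]=7.5; III: μ=-2.7, E[X²]=24.93.
E[X] = 0.45·2.84615 + 0.28·2.5 + 0.27·-2.7 = 1.25177.
E[X²] = 0.45·19.0473 + 0.28·7.5 + 0.27·24.93 = 17.4024.
Var(X) = E[X²] − (E[X])² = 17.4024 − 1.56693 = 15.8355.
SD(X) = √15.8355 = 3.97938.

3.979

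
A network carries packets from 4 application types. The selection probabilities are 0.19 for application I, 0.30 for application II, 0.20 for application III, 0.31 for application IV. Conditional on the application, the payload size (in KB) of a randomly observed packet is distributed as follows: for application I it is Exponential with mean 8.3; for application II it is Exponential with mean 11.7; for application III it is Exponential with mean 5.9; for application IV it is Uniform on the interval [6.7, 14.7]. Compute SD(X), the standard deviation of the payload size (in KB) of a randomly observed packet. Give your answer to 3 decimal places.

Per component, I: μ=8.3, E[X²]=137.78; II: μ=11.7, E[X²]=273.78; III: μ=5.9, E[X²]=69.62; IV: μ=10.7, E[X²]=119.823.
E[X] = 0.19·8.3 + 0.3·11.7 + 0.2·5.9 + 0.31·10.7 = 9.584.
E[X²] = 0.19·137.78 + 0.3·273.78 + 0.2·69.62 + 0.31·119.823 = 159.381.
Var(X) = E[X²] − (E[X])² = 159.381 − 91.8531 = 67.5284.
SD(X) = √67.5284 = 8.21757.

8.218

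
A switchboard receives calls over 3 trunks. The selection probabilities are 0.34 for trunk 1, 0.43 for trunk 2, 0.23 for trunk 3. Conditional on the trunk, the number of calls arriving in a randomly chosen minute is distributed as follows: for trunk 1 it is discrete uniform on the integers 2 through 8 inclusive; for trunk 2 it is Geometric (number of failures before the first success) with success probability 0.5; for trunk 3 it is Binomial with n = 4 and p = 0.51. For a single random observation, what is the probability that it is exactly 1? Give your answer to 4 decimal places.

0.1627

Conditional on each trunk, P(X = 1): 1: 0; 2: 0.25; 3: 0.240004.
By total probability, P(X = 1) = 0.34·0 + 0.43·0.25 + 0.23·0.240004 = 0.162701.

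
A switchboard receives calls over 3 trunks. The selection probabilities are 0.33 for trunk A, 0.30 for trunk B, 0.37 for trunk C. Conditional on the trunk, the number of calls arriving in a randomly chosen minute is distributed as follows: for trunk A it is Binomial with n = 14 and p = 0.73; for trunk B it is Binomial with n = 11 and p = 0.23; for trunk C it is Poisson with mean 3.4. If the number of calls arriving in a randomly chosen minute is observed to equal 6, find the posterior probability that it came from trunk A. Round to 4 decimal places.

0.1167

Likelihoods P(X=6 | ·): A: 0.0128352; B: 0.0185124; C: 0.0716044.
Posterior ∝ prior × likelihood. Numerator for A: 0.33·0.0128352 = 0.00423562.
Normalizing constant: 0.33·0.0128352 + 0.3·0.0185124 + 0.37·0.0716044 = 0.036283.
P(A | observation) = 0.00423562 / 0.036283 = 0.116738.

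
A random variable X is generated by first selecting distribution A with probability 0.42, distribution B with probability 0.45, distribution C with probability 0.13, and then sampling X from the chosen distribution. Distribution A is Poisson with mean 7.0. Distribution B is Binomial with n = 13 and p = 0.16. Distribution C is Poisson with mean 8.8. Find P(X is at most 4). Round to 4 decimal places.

0.5110

Conditional on each component, P(X ≤ 4): A: 0.172992; B: 0.956177; C: 0.0620978.
By total probability, P(X ≤ 4) = 0.42·0.172992 + 0.45·0.956177 + 0.13·0.0620978 = 0.511009.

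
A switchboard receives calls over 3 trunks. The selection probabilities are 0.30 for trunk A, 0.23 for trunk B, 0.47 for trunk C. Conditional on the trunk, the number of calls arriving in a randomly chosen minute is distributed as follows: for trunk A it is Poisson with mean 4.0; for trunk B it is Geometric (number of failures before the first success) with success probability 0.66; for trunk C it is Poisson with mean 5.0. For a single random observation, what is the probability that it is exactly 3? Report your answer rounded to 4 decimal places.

0.1306

Conditional on each trunk, P(X = 3): A: 0.195367; B: 0.0259406; C: 0.140374.
By total probability, P(X = 3) = 0.3·0.195367 + 0.23·0.0259406 + 0.47·0.140374 = 0.130552.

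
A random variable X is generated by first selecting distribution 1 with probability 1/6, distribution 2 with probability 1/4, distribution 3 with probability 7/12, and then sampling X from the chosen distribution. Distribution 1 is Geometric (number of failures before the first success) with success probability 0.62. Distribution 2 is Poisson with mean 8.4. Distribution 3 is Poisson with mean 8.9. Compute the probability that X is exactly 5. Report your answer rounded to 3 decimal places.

Conditional on each component, P(X = 5): 1: 0.00491258; 2: 0.0783685; 3: 0.063467.
By total probability, P(X = 5) = 0.166667·0.00491258 + 0.25·0.0783685 + 0.583333·0.063467 = 0.0574333.

0.057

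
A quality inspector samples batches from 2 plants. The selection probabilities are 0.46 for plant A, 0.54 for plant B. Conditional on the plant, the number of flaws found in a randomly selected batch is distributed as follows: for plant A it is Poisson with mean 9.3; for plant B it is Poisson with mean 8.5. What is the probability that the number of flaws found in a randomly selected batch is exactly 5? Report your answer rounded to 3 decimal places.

Conditional on each plant, P(X = 5): A: 0.0530023; B: 0.0752333.
By total probability, P(X = 5) = 0.46·0.0530023 + 0.54·0.0752333 = 0.0650071.

0.065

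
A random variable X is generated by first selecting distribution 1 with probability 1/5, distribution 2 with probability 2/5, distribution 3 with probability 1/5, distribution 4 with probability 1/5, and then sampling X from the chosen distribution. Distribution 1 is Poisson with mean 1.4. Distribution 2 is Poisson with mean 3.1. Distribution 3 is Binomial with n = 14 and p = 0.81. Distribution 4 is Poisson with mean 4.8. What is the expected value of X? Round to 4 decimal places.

4.7480

Component means — 1: 1.4; 2: 3.1; 3: 11.34; 4: 4.8.
E[X] = 0.2·1.4 + 0.4·3.1 + 0.2·11.34 + 0.2·4.8 = 4.748.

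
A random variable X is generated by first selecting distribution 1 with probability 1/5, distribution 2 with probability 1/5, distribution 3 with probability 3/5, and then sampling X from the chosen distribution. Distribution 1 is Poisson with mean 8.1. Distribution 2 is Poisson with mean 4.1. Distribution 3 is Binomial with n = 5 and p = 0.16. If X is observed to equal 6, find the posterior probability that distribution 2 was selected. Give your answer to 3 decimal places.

Likelihoods P(X=6 | ·): 1: 0.119067; 2: 0.109336; 3: 0.
Posterior ∝ prior × likelihood. Numerator for 2: 0.2·0.109336 = 0.0218672.
Normalizing constant: 0.2·0.119067 + 0.2·0.109336 + 0.6·0 = 0.0456807.
P(2 | observation) = 0.0218672 / 0.0456807 = 0.478697.

0.479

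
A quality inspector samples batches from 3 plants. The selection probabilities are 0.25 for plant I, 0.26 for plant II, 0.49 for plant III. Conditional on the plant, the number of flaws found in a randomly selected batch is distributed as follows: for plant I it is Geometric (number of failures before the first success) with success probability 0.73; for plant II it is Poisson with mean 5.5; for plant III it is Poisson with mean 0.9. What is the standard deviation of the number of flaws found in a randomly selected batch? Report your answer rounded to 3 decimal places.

Per component, I: μ=0.369863, E[X²]=0.64346; II: μ=5.5, E[X²]=35.75; III: μ=0.9, E[X²]=1.71.
E[X] = 0.25·0.369863 + 0.26·5.5 + 0.49·0.9 = 1.96347.
E[X²] = 0.25·0.64346 + 0.26·35.75 + 0.49·1.71 = 10.2938.
Var(X) = E[X²] − (E[X])² = 10.2938 − 3.8552 = 6.43857.
SD(X) = √6.43857 = 2.53743.

2.537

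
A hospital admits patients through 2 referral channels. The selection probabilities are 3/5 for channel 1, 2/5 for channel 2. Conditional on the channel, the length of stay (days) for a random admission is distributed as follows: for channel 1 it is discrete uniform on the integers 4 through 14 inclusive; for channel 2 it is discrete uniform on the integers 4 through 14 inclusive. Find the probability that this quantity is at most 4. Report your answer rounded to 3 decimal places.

Conditional on each channel, P(X ≤ 4): 1: 0.0909091; 2: 0.0909091.
By total probability, P(X ≤ 4) = 0.6·0.0909091 + 0.4·0.0909091 = 0.0909091.

0.091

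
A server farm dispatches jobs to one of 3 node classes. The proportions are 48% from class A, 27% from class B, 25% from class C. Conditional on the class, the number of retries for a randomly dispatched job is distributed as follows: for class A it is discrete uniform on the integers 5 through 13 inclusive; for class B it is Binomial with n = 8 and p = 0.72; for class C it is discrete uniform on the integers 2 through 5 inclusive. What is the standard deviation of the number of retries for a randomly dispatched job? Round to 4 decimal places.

Per component, A: μ=9, E[X²]=87.6667; B: μ=5.76, E[X²]=34.7904; C: μ=3.5, E[X²]=13.5.
E[X] = 0.48·9 + 0.27·5.76 + 0.25·3.5 = 6.7502.
E[X²] = 0.48·87.6667 + 0.27·34.7904 + 0.25·13.5 = 54.8484.
Var(X) = E[X²] − (E[X])² = 54.8484 − 45.5652 = 9.28321.
SD(X) = √9.28321 = 3.04684.

3.0468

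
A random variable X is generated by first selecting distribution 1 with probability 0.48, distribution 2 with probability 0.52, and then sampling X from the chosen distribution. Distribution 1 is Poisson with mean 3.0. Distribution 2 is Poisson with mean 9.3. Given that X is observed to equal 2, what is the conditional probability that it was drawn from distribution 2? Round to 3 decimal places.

0.019

Likelihoods P(X=2 | ·): 1: 0.224042; 2: 0.00395364.
Posterior ∝ prior × likelihood. Numerator for 2: 0.52·0.00395364 = 0.00205589.
Normalizing constant: 0.48·0.224042 + 0.52·0.00395364 = 0.109596.
P(2 | observation) = 0.00205589 / 0.109596 = 0.0187588.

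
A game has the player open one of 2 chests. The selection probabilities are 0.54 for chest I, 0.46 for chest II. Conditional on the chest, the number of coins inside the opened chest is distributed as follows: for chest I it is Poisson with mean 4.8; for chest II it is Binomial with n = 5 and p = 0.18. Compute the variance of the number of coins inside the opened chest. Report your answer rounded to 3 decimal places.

6.710

Per component, I: μ=4.8, E[X²]=27.84; II: μ=0.9, E[X²]=1.548.
E[X] = 0.54·4.8 + 0.46·0.9 = 3.006.
E[X²] = 0.54·27.84 + 0.46·1.548 = 15.7457.
Var(X) = E[X²] − (E[X])² = 15.7457 − 9.03604 = 6.70964.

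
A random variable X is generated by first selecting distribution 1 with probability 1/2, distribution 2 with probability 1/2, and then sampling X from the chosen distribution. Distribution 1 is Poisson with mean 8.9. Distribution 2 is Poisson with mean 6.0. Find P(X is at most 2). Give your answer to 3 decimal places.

0.034

Conditional on each component, P(X ≤ 2): 1: 0.00675193; 2: 0.0619688.
By total probability, P(X ≤ 2) = 0.5·0.00675193 + 0.5·0.0619688 = 0.0343604.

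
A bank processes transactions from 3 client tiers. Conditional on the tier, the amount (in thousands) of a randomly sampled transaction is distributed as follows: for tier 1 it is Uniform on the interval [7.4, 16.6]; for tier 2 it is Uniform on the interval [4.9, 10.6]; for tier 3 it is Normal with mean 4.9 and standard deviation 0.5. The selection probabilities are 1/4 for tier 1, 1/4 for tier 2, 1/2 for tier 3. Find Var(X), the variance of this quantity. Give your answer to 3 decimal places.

11.011

Per component, 1: μ=12, E[X²]=151.053; 2: μ=7.75, E[X²]=62.77; 3: μ=4.9, E[X²]=24.26.
E[X] = 0.25·12 + 0.25·7.75 + 0.5·4.9 = 7.3875.
E[X²] = 0.25·151.053 + 0.25·62.77 + 0.5·24.26 = 65.5858.
Var(X) = E[X²] − (E[X])² = 65.5858 − 54.5752 = 11.0107.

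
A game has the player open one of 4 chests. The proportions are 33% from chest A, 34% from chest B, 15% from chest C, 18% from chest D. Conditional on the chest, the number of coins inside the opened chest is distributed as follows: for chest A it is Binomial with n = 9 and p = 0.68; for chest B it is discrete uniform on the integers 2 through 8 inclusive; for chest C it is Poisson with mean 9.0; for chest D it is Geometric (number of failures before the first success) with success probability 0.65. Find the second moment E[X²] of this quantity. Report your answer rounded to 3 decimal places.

For each component E[X²] = Var + (mean)², giving A: 39.4128; B: 29; C: 90; D: 1.11834.
Overall E[X²] = 0.33·39.4128 + 0.34·29 + 0.15·90 + 0.18·1.11834 = 36.5675.

36.568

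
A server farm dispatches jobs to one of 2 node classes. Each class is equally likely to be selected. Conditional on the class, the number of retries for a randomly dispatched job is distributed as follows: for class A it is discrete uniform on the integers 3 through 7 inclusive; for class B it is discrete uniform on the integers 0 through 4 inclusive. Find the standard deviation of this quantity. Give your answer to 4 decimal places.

Per component, A: μ=5, E[X²]=27; B: μ=2, E[X²]=6.
E[X] = 0.5·5 + 0.5·2 = 3.5.
E[X²] = 0.5·27 + 0.5·6 = 16.5.
Var(X) = E[X²] − (E[X])² = 16.5 − 12.25 = 4.25.
SD(X) = √4.25 = 2.06155.

2.0616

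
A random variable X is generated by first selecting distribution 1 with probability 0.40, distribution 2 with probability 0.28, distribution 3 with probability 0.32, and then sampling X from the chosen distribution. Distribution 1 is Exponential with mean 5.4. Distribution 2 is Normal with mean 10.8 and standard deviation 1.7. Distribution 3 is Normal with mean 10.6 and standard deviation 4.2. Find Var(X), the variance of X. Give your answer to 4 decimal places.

24.8486

Per component, 1: μ=5.4, E[X²]=58.32; 2: μ=10.8, E[X²]=119.53; 3: μ=10.6, E[X²]=130.
E[X] = 0.4·5.4 + 0.28·10.8 + 0.32·10.6 = 8.576.
E[X²] = 0.4·58.32 + 0.28·119.53 + 0.32·130 = 98.3964.
Var(X) = E[X²] − (E[X])² = 98.3964 − 73.5478 = 24.8486.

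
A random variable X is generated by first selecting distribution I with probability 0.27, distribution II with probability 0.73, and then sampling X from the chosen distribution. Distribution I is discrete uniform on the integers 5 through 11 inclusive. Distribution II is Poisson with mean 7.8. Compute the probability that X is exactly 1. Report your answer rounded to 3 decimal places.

0.002

Conditional on each component, P(X = 1): I: 0; II: 0.00319593.
By total probability, P(X = 1) = 0.27·0 + 0.73·0.00319593 = 0.00233303.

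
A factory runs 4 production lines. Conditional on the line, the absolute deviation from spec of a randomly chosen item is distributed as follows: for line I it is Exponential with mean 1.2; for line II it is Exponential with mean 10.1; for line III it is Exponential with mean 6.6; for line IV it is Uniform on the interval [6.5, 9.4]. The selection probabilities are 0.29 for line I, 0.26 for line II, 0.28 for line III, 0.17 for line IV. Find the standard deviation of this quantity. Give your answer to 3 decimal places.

Per component, I: μ=1.2, E[X²]=2.88; II: μ=10.1, E[X²]=204.02; III: μ=6.6, E[X²]=87.12; IV: μ=7.95, E[X²]=63.9033.
E[X] = 0.29·1.2 + 0.26·10.1 + 0.28·6.6 + 0.17·7.95 = 6.1735.
E[X²] = 0.29·2.88 + 0.26·204.02 + 0.28·87.12 + 0.17·63.9033 = 89.1376.
Var(X) = E[X²] − (E[X])² = 89.1376 − 38.1121 = 51.0255.
SD(X) = √51.0255 = 7.14321.

7.143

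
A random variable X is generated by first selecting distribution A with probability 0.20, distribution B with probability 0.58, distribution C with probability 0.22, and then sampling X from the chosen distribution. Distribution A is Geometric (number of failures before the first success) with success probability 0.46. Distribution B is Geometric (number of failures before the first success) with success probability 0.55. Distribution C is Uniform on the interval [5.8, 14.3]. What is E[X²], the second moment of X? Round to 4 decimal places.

For each component E[X²] = Var + (mean)², giving A: 3.93006; B: 2.15702; C: 107.023.
Overall E[X²] = 0.2·3.93006 + 0.58·2.15702 + 0.22·107.023 = 25.5822.

25.5822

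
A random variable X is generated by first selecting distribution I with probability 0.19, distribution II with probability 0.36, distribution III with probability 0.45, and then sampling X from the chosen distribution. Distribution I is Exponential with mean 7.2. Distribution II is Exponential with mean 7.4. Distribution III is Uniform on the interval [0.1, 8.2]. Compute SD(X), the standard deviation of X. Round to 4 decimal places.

Per component, I: μ=7.2, E[X²]=103.68; II: μ=7.4, E[X²]=109.52; III: μ=4.15, E[X²]=22.69.
E[X] = 0.19·7.2 + 0.36·7.4 + 0.45·4.15 = 5.8995.
E[X²] = 0.19·103.68 + 0.36·109.52 + 0.45·22.69 = 69.3369.
Var(X) = E[X²] − (E[X])² = 69.3369 − 34.8041 = 34.5328.
SD(X) = √34.5328 = 5.87646.

5.8765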